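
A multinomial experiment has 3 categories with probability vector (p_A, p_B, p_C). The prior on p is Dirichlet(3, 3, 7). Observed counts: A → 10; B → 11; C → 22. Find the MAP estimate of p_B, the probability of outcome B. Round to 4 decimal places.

The posterior is Dirichlet(αᵢ + nᵢ) = Dirichlet(13, 14, 29).
For a Dirichlet(a₁,…,a_K) with all aᵢ > 1, the mode has j-th component (aⱼ − 1)/(Σaᵢ − K).
Here Σaᵢ = 56 and K = 3, so p_B = (14 − 1)/(56 − 3) = 13/53 ≈ 0.2453.

MAP estimate of p_B = 0.2453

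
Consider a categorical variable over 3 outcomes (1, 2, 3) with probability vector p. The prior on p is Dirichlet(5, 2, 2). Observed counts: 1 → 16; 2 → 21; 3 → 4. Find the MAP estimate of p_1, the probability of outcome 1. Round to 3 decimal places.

The posterior is Dirichlet(αᵢ + nᵢ) = Dirichlet(21, 23, 6).
For a Dirichlet(a₁,…,a_K) with all aᵢ > 1, the mode has j-th component (aⱼ − 1)/(Σaᵢ − K).
Here Σaᵢ = 50 and K = 3, so p_1 = (21 − 1)/(50 − 3) = 20/47 ≈ 0.426.

MAP estimate: 0.426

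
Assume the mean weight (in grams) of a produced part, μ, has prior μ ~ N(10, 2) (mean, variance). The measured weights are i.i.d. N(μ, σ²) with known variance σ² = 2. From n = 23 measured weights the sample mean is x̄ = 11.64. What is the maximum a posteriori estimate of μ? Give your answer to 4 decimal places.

n = 23, x̄ = 11.64.
For a Normal prior and Normal likelihood with known variance, the posterior is Normal; its mode equals its mean, the precision-weighted average.
Prior precision 1/σ₀² = 1/2 = 0.5; data precision n/σ² = 23/2 = 11.5.
μ̂ = (0.5·10 + 11.5·11.64) / (0.5 + 11.5) = 138.86/12 = 6943/600 ≈ 11.5717.

μ̂_MAP = 11.5717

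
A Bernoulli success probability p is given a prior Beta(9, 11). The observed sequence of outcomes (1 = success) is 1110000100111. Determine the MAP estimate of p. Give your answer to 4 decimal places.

Prior: Beta(9, 11).
Data: 7 successes in 13 trials (from the sequence). The binomial likelihood contributes p^7(1−p)^6, so the posterior is Beta(9+7, 11+6) = Beta(16, 17).
For Beta(a, b) with a, b > 1 the mode is (a−1)/(a+b−2) = 15/31 ≈ 0.4839.

p̂_MAP = 0.4839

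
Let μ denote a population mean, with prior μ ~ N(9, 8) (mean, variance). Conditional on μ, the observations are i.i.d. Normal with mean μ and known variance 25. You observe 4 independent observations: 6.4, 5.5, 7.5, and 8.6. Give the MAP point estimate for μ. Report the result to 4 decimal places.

μ̂_MAP = 7.8772

n = 4; x̄ = (6.4 + 5.5 + 7.5 + 8.6)/4 = 28/4 = 7.
For a Normal prior and Normal likelihood with known variance, the posterior is Normal; its mode equals its mean, the precision-weighted average.
Prior precision 1/σ₀² = 1/8 = 0.125; data precision n/σ² = 4/25 = 0.16.
μ̂ = (0.125·9 + 0.16·7) / (0.125 + 0.16) = 2.245/0.285 = 449/57 ≈ 7.8772.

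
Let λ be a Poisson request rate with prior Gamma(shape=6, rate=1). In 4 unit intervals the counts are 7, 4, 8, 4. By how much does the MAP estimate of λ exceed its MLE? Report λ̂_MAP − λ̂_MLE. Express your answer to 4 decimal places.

Σxᵢ = 23. Posterior is Gamma(29, 5); MAP = (29−1)/5 = 28/5 ≈ 5.60000.
MLE = x̄ = 23/4 ≈ 5.75000.
Difference = 28/5 − 23/4 = -3/20 ≈ -0.1500.

MAP − MLE = -0.1500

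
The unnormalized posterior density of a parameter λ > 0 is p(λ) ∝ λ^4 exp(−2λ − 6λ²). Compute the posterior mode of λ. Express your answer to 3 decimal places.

ℓ'(λ) = 4/λ − 2 − 12λ. Setting this to zero and multiplying by λ: 12λ² + 2λ − 4 = 0.
λ = (−2 + √(2² + 4·12·4)) / (2·12) = (−2 + √196) / 24 = (−2 + 14)/24 = 1/2.
ℓ''(λ) = −4/λ² − 12 < 0, confirming a maximum.

λ̂_MAP = 0.500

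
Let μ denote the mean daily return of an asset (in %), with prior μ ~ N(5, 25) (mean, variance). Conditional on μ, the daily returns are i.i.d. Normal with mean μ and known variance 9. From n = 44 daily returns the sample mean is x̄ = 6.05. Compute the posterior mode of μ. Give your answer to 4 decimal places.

n = 44, x̄ = 6.05.
For a Normal prior and Normal likelihood with known variance, the posterior is Normal; its mode equals its mean, the precision-weighted average.
Prior precision 1/σ₀² = 1/25 = 0.04; data precision n/σ² = 44/9.
μ̂ = (0.04·5 + (44/9)·6.05) / (0.04 + 44/9) = (268/9)/(1109/225) = 6700/1109 ≈ 6.0415.

μ̂_MAP = 6.0415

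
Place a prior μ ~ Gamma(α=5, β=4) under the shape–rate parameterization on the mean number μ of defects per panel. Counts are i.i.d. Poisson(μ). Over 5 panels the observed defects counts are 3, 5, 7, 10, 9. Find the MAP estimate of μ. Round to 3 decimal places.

Σxᵢ = 3+5+7+10+9 = 34, with n = 5.
Posterior ∝ μ^4e^(−4μ) · μ^34e^(−5μ) = μ^38e^(−9μ), i.e. Gamma(shape=39, rate=9).
The mode of a Gamma(a, b) with a ≥ 1 (shape–rate) is (a−1)/b = 38/9 ≈ 4.222.

μ̂_MAP = 4.222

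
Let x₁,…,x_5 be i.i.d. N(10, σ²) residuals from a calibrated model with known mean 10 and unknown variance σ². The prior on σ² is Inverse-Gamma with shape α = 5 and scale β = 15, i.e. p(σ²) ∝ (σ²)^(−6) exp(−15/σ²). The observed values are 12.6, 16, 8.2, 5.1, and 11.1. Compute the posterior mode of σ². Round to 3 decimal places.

Sum of squared deviations about the known mean: SS = (12.6−10)² + (16−10)² + (8.2−10)² + (5.1−10)² + (11.1−10)² = 71.22.
The Normal likelihood contributes (σ²)^(−n/2) exp(−SS/(2σ²)), so the posterior is Inverse-Gamma(α + n/2, β + SS/2) = Inverse-Gamma(7.5, 50.61).
The mode of Inverse-Gamma(a, b) is b/(a+1) = 50.61/8.5 ≈ 5.954.

σ̂²_MAP = 5.954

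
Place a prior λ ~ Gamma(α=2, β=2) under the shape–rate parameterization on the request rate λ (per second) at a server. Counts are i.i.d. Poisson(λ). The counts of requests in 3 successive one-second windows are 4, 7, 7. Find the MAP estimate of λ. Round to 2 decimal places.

λ̂_MAP = 3.80

Σxᵢ = 4+7+7 = 18, with n = 3.
Posterior ∝ λe^(−2λ) · λ^18e^(−3λ) = λ^19e^(−5λ), i.e. Gamma(shape=20, rate=5).
The mode of a Gamma(a, b) with a ≥ 1 (shape–rate) is (a−1)/b = 19/5 ≈ 3.80.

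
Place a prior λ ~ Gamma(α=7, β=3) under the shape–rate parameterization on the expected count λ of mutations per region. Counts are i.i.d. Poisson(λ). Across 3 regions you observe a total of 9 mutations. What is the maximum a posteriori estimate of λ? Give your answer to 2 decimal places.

Σxᵢ = 9, n = 3.
Posterior ∝ λ^6e^(−3λ) · λ^9e^(−3λ) = λ^15e^(−6λ), i.e. Gamma(shape=16, rate=6).
The mode of a Gamma(a, b) with a ≥ 1 (shape–rate) is (a−1)/b = 15/6 ≈ 2.50.

λ̂_MAP = 2.50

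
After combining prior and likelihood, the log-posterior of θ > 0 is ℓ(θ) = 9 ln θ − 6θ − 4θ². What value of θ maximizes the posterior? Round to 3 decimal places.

θ̂_MAP = 0.750

ℓ'(θ) = 9/θ − 6 − 8θ. Setting this to zero and multiplying by θ: 8θ² + 6θ − 9 = 0.
θ = (−6 + √(6² + 4·8·9)) / (2·8) = (−6 + √324) / 16 = (−6 + 18)/16 = 3/4.
ℓ''(θ) = −9/θ² − 8 < 0, confirming a maximum.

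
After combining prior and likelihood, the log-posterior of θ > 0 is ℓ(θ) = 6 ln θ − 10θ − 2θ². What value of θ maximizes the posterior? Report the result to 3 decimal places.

θ̂_MAP = 0.500

ℓ'(θ) = 6/θ − 10 − 4θ. Setting this to zero and multiplying by θ: 4θ² + 10θ − 6 = 0.
θ = (−10 + √(10² + 4·4·6)) / (2·4) = (−10 + √196) / 8 = (−10 + 14)/8 = 1/2.
ℓ''(θ) = −6/θ² − 4 < 0, confirming a maximum.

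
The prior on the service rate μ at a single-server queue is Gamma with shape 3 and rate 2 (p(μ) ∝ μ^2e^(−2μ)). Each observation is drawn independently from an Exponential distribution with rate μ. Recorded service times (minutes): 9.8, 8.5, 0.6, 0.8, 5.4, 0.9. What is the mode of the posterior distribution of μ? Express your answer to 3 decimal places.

μ̂_MAP = 0.286

The Exponential(rate=μ) likelihood is ∝ μ^n e^(−μΣtᵢ). Here n = 6 and Σtᵢ = 9.8 + 8.5 + 0.6 + 0.8 + 5.4 + 0.9 = 26.
Posterior ∝ μ^2e^(−2μ) · μ^6e^(−26μ) = μ^8e^(−28μ), i.e. Gamma(9, 28).
Mode = (a−1)/b = 8/28 ≈ 0.286.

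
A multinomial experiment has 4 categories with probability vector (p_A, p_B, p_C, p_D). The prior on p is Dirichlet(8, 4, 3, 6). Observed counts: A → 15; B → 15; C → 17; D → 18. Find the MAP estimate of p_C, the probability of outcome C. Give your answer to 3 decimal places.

MAP estimate of p_C = 0.232

The posterior is Dirichlet(αᵢ + nᵢ) = Dirichlet(23, 19, 20, 24).
For a Dirichlet(a₁,…,a_K) with all aᵢ > 1, the mode has j-th component (aⱼ − 1)/(Σaᵢ − K).
Here Σaᵢ = 86 and K = 4, so p_C = (20 − 1)/(86 − 4) = 19/82 ≈ 0.232.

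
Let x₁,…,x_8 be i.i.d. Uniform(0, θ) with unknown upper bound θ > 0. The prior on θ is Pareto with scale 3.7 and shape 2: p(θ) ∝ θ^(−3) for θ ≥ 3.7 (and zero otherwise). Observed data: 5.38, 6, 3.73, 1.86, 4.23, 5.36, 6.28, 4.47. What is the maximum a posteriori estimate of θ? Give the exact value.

θ̂_MAP = 6.28

The Uniform(0, θ) likelihood is θ^(−n) for θ ≥ max(xᵢ), zero otherwise. Here max(xᵢ) = 6.28.
Posterior ∝ θ^(−3) · θ^(−8) = θ^(−11) on θ ≥ max(3.7, 6.28) = 6.28.
This density is strictly decreasing in θ, so the posterior mode lies at the lower boundary of the support.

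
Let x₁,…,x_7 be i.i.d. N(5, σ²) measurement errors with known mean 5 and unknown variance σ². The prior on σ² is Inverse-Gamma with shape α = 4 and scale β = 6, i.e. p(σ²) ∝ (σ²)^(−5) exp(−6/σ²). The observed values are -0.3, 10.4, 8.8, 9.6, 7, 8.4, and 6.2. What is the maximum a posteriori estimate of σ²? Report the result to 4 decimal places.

σ̂²_MAP = 7.1676

Sum of squared deviations about the known mean: SS = (-0.3−5)² + (10.4−5)² + (8.8−5)² + (9.6−5)² + (7−5)² + (8.4−5)² + (6.2−5)² = 109.85.
The Normal likelihood contributes (σ²)^(−n/2) exp(−SS/(2σ²)), so the posterior is Inverse-Gamma(α + n/2, β + SS/2) = Inverse-Gamma(7.5, 60.925).
The mode of Inverse-Gamma(a, b) is b/(a+1) = 60.925/8.5 ≈ 7.1676.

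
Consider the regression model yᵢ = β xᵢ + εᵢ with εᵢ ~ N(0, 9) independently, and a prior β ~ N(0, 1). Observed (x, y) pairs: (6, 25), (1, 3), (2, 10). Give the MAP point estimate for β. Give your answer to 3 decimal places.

β̂_MAP = 3.460

log p(β | y) = −Σ(yᵢ − βxᵢ)²/(2·9) − β²/(2·1) + const.
Setting the derivative to zero: Σxᵢ(yᵢ − βxᵢ)/9 − β/1 = 0, so β = Σxᵢyᵢ / (Σxᵢ² + σ²/τ²).
Σxᵢyᵢ = 6·25 + 1·3 + 2·10 = 173; Σxᵢ² = 41; σ²/τ² = 9.
β̂_MAP = 173 / (41 + 9) = 173/50 ≈ 3.460.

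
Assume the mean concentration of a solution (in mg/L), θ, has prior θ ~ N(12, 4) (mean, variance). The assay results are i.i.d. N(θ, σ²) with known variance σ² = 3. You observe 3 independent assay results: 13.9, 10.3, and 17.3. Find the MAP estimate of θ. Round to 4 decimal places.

n = 3; x̄ = (13.9 + 10.3 + 17.3)/3 = 41.5/3 = 83/6 ≈ 13.8333.
For a Normal prior and Normal likelihood with known variance, the posterior is Normal; its mode equals its mean, the precision-weighted average.
Prior precision 1/σ₀² = 1/4 = 0.25; data precision n/σ² = 3/3 = 1.
θ̂ = (0.25·12 + 1·(83/6)) / (0.25 + 1) = (101/6)/1.25 = 202/15 ≈ 13.4667.

θ̂_MAP = 13.4667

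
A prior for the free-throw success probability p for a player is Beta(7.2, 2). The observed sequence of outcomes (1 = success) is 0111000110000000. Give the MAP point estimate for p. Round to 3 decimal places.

Prior: Beta(7.2, 2).
Data: 5 successes in 16 trials (from the sequence). The binomial likelihood contributes p^5(1−p)^11, so the posterior is Beta(7.2+5, 2+11) = Beta(12.2, 13).
For Beta(a, b) with a, b > 1 the mode is (a−1)/(a+b−2) = 11.2/23.2 ≈ 0.483.

p̂_MAP = 0.483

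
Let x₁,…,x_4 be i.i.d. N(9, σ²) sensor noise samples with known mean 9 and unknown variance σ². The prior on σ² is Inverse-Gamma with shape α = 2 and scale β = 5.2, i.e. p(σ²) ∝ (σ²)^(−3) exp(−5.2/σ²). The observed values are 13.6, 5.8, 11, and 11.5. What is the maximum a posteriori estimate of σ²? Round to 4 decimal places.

σ̂²_MAP = 5.2050

Sum of squared deviations about the known mean: SS = (13.6−9)² + (5.8−9)² + (11−9)² + (11.5−9)² = 41.65.
The Normal likelihood contributes (σ²)^(−n/2) exp(−SS/(2σ²)), so the posterior is Inverse-Gamma(α + n/2, β + SS/2) = Inverse-Gamma(4, 26.025).
The mode of Inverse-Gamma(a, b) is b/(a+1) = 26.025/5 ≈ 5.2050.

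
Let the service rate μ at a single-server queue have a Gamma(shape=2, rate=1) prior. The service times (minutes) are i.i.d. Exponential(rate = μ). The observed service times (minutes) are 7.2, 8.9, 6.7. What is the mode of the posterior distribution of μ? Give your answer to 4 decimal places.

The Exponential(rate=μ) likelihood is ∝ μ^n e^(−μΣtᵢ). Here n = 3 and Σtᵢ = 7.2 + 8.9 + 6.7 = 22.8.
Posterior ∝ μe^(−1μ) · μ^3e^(−22.8μ) = μ^4e^(−23.8μ), i.e. Gamma(5, 23.8).
Mode = (a−1)/b = 4/23.8 ≈ 0.1681.

μ̂_MAP = 0.1681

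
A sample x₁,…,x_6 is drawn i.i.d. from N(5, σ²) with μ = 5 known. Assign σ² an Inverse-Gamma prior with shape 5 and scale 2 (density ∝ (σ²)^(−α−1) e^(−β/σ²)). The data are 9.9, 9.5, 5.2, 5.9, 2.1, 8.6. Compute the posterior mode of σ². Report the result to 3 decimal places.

σ̂²_MAP = 3.916

Sum of squared deviations about the known mean: SS = (9.9−5)² + (9.5−5)² + (5.2−5)² + (5.9−5)² + (2.1−5)² + (8.6−5)² = 66.48.
The Normal likelihood contributes (σ²)^(−n/2) exp(−SS/(2σ²)), so the posterior is Inverse-Gamma(α + n/2, β + SS/2) = Inverse-Gamma(8, 35.24).
The mode of Inverse-Gamma(a, b) is b/(a+1) = 35.24/9 ≈ 3.916.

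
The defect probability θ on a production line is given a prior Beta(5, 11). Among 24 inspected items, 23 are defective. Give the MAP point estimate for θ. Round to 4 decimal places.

θ̂_MAP = 0.7105

Prior: Beta(5, 11).
Data: 23 successes in 24 trials. The binomial likelihood contributes θ^23(1−θ)^1, so the posterior is Beta(5+23, 11+1) = Beta(28, 12).
For Beta(a, b) with a, b > 1 the mode is (a−1)/(a+b−2) = 27/38 ≈ 0.7105.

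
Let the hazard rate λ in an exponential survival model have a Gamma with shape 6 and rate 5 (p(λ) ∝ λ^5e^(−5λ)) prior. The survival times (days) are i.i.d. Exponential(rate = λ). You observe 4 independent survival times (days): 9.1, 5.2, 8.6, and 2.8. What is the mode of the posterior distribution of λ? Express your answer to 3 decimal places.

The Exponential(rate=λ) likelihood is ∝ λ^n e^(−λΣtᵢ). Here n = 4 and Σtᵢ = 9.1 + 5.2 + 8.6 + 2.8 = 25.7.
Posterior ∝ λ^5e^(−5λ) · λ^4e^(−25.7λ) = λ^9e^(−30.7λ), i.e. Gamma(10, 30.7).
Mode = (a−1)/b = 9/30.7 ≈ 0.293.

λ̂_MAP = 0.293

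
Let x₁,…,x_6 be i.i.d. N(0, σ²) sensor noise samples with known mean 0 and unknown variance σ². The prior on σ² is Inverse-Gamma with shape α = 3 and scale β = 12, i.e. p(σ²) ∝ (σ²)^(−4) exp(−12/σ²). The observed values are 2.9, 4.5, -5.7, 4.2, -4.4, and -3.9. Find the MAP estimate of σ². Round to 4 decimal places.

Sum of squared deviations about the known mean: SS = (2.9−0)² + (4.5−0)² + (-5.7−0)² + (4.2−0)² + (-4.4−0)² + (-3.9−0)² = 113.36.
The Normal likelihood contributes (σ²)^(−n/2) exp(−SS/(2σ²)), so the posterior is Inverse-Gamma(α + n/2, β + SS/2) = Inverse-Gamma(6, 68.68).
The mode of Inverse-Gamma(a, b) is b/(a+1) = 68.68/7 ≈ 9.8114.

σ̂²_MAP = 9.8114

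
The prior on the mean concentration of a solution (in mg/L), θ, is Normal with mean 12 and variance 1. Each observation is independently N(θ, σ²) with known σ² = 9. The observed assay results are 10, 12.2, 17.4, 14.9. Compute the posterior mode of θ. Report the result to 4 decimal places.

n = 4; x̄ = (10 + 12.2 + 17.4 + 14.9)/4 = 54.5/4 = 13.625.
For a Normal prior and Normal likelihood with known variance, the posterior is Normal; its mode equals its mean, the precision-weighted average.
Prior precision 1/σ₀² = 1/1 = 1; data precision n/σ² = 4/9.
θ̂ = (1·12 + (4/9)·13.625) / (1 + 4/9) = (325/18)/(13/9) = 12.5000.

θ̂_MAP = 12.5000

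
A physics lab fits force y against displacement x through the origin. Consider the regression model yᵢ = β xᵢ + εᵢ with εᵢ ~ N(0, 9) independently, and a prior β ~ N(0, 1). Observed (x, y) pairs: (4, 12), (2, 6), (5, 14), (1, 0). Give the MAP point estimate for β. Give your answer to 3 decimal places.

β̂_MAP = 2.364

log p(β | y) = −Σ(yᵢ − βxᵢ)²/(2·9) − β²/(2·1) + const.
Setting the derivative to zero: Σxᵢ(yᵢ − βxᵢ)/9 − β/1 = 0, so β = Σxᵢyᵢ / (Σxᵢ² + σ²/τ²).
Σxᵢyᵢ = 4·12 + 2·6 + 5·14 + 1·0 = 130; Σxᵢ² = 46; σ²/τ² = 9.
β̂_MAP = 130 / (46 + 9) = 130/55 ≈ 2.364.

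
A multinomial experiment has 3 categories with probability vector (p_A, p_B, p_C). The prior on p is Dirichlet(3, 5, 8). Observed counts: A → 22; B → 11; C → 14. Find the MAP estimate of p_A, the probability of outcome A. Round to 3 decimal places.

The posterior is Dirichlet(αᵢ + nᵢ) = Dirichlet(25, 16, 22).
For a Dirichlet(a₁,…,a_K) with all aᵢ > 1, the mode has j-th component (aⱼ − 1)/(Σaᵢ − K).
Here Σaᵢ = 63 and K = 3, so p_A = (25 − 1)/(63 − 3) = 24/60 ≈ 0.400.

MAP estimate of p_A = 0.400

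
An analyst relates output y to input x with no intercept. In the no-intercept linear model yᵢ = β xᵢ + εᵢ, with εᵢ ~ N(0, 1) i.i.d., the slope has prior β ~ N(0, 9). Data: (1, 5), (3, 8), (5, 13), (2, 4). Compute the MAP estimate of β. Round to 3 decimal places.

log p(β | y) = −Σ(yᵢ − βxᵢ)²/(2·1) − β²/(2·9) + const.
Setting the derivative to zero: Σxᵢ(yᵢ − βxᵢ)/1 − β/9 = 0, so β = Σxᵢyᵢ / (Σxᵢ² + σ²/τ²).
Σxᵢyᵢ = 1·5 + 3·8 + 5·13 + 2·4 = 102; Σxᵢ² = 39; σ²/τ² = 1/9.
β̂_MAP = 102 / (39 + 1/9) = 102/(352/9) = 459/176 ≈ 2.608.

β̂_MAP = 2.608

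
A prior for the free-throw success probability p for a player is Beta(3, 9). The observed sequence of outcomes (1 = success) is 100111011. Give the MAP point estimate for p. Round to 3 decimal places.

p̂_MAP = 0.421

Prior: Beta(3, 9).
Data: 6 successes in 9 trials (from the sequence). The binomial likelihood contributes p^6(1−p)^3, so the posterior is Beta(3+6, 9+3) = Beta(9, 12).
For Beta(a, b) with a, b > 1 the mode is (a−1)/(a+b−2) = 8/19 ≈ 0.421.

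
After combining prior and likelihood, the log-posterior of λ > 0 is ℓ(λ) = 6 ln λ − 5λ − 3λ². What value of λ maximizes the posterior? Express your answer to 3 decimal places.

ℓ'(λ) = 6/λ − 5 − 6λ. Setting this to zero and multiplying by λ: 6λ² + 5λ − 6 = 0.
λ = (−5 + √(5² + 4·6·6)) / (2·6) = (−5 + √169) / 12 = (−5 + 13)/12 = 2/3.
ℓ''(λ) = −6/λ² − 6 < 0, confirming a maximum.

λ̂_MAP = 0.667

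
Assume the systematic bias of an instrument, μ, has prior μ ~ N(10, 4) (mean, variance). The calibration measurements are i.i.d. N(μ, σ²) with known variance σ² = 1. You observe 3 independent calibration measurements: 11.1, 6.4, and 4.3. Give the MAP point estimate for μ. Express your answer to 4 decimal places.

n = 3; x̄ = (11.1 + 6.4 + 4.3)/3 = 21.8/3 = 109/15 ≈ 7.2667.
For a Normal prior and Normal likelihood with known variance, the posterior is Normal; its mode equals its mean, the precision-weighted average.
Prior precision 1/σ₀² = 1/4 = 0.25; data precision n/σ² = 3/1 = 3.
μ̂ = (0.25·10 + 3·(109/15)) / (0.25 + 3) = 24.3/3.25 = 486/65 ≈ 7.4769.

μ̂_MAP = 7.4769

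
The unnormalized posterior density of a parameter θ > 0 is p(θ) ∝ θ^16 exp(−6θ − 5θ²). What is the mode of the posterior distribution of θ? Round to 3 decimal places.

θ̂_MAP = 1.000

ℓ'(θ) = 16/θ − 6 − 10θ. Setting this to zero and multiplying by θ: 10θ² + 6θ − 16 = 0.
θ = (−6 + √(6² + 4·10·16)) / (2·10) = (−6 + √676) / 20 = (−6 + 26)/20 = 1.
ℓ''(θ) = −16/θ² − 10 < 0, confirming a maximum.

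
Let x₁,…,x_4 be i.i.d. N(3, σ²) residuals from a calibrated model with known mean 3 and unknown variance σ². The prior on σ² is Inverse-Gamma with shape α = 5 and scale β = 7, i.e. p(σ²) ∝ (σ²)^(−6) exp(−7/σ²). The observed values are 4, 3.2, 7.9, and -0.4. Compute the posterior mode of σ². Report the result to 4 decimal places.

σ̂²_MAP = 3.1631

Sum of squared deviations about the known mean: SS = (4−3)² + (3.2−3)² + (7.9−3)² + (-0.4−3)² = 36.61.
The Normal likelihood contributes (σ²)^(−n/2) exp(−SS/(2σ²)), so the posterior is Inverse-Gamma(α + n/2, β + SS/2) = Inverse-Gamma(7, 25.305).
The mode of Inverse-Gamma(a, b) is b/(a+1) = 25.305/8 ≈ 3.1631.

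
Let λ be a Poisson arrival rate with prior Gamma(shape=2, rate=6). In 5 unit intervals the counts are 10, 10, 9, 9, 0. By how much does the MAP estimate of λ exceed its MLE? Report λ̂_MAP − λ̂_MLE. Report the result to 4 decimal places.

Σxᵢ = 38. Posterior is Gamma(40, 11); MAP = (40−1)/11 = 39/11 ≈ 3.54545.
MLE = x̄ = 38/5 ≈ 7.60000.
Difference = 39/11 − 38/5 = -223/55 ≈ -4.0545.

MAP − MLE = -4.0545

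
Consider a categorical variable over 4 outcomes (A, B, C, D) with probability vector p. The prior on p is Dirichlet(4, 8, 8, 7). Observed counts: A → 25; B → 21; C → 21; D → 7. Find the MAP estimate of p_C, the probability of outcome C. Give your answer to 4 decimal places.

MAP estimate of p_C = 0.2887

The posterior is Dirichlet(αᵢ + nᵢ) = Dirichlet(29, 29, 29, 14).
For a Dirichlet(a₁,…,a_K) with all aᵢ > 1, the mode has j-th component (aⱼ − 1)/(Σaᵢ − K).
Here Σaᵢ = 101 and K = 4, so p_C = (29 − 1)/(101 − 4) = 28/97 ≈ 0.2887.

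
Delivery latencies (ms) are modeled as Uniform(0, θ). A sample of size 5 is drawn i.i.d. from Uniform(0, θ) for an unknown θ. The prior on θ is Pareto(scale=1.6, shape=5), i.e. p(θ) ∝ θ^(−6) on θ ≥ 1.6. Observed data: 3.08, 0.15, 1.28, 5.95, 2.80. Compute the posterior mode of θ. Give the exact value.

The Uniform(0, θ) likelihood is θ^(−n) for θ ≥ max(xᵢ), zero otherwise. Here max(xᵢ) = 5.95.
Posterior ∝ θ^(−6) · θ^(−5) = θ^(−11) on θ ≥ max(1.6, 5.95) = 5.95.
This density is strictly decreasing in θ, so the posterior mode lies at the lower boundary of the support.

θ̂_MAP = 5.95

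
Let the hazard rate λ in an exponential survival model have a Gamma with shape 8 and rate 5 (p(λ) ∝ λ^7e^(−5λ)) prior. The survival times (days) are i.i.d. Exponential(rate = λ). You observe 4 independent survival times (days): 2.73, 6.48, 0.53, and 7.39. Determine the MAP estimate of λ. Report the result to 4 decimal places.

The Exponential(rate=λ) likelihood is ∝ λ^n e^(−λΣtᵢ). Here n = 4 and Σtᵢ = 2.73 + 6.48 + 0.53 + 7.39 = 17.13.
Posterior ∝ λ^7e^(−5λ) · λ^4e^(−17.13λ) = λ^11e^(−22.13λ), i.e. Gamma(12, 22.13).
Mode = (a−1)/b = 11/22.13 ≈ 0.4971.

λ̂_MAP = 0.4971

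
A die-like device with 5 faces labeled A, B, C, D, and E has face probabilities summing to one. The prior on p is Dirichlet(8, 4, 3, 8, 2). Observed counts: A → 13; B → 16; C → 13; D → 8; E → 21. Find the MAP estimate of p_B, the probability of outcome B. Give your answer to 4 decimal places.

The posterior is Dirichlet(αᵢ + nᵢ) = Dirichlet(21, 20, 16, 16, 23).
For a Dirichlet(a₁,…,a_K) with all aᵢ > 1, the mode has j-th component (aⱼ − 1)/(Σaᵢ − K).
Here Σaᵢ = 96 and K = 5, so p_B = (20 − 1)/(96 − 5) = 19/91 ≈ 0.2088.

MAP estimate of p_B = 0.2088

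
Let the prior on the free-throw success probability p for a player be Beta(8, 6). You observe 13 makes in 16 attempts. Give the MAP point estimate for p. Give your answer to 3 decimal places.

p̂_MAP = 0.714

Prior: Beta(8, 6).
Data: 13 successes in 16 trials. The binomial likelihood contributes p^13(1−p)^3, so the posterior is Beta(8+13, 6+3) = Beta(21, 9).
For Beta(a, b) with a, b > 1 the mode is (a−1)/(a+b−2) = 20/28 ≈ 0.714.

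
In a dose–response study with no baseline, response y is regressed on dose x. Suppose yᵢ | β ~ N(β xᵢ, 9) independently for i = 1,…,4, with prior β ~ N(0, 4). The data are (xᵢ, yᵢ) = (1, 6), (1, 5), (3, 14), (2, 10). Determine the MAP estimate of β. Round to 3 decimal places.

β̂_MAP = 4.232

log p(β | y) = −Σ(yᵢ − βxᵢ)²/(2·9) − β²/(2·4) + const.
Setting the derivative to zero: Σxᵢ(yᵢ − βxᵢ)/9 − β/4 = 0, so β = Σxᵢyᵢ / (Σxᵢ² + σ²/τ²).
Σxᵢyᵢ = 1·6 + 1·5 + 3·14 + 2·10 = 73; Σxᵢ² = 15; σ²/τ² = 2.25.
β̂_MAP = 73 / (15 + 2.25) = 73/17.25 ≈ 4.232.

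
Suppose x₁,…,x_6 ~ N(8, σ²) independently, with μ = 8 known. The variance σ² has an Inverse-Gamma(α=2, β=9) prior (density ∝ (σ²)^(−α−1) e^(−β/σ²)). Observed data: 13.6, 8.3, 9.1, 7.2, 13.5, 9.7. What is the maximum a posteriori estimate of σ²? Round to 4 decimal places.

Sum of squared deviations about the known mean: SS = (13.6−8)² + (8.3−8)² + (9.1−8)² + (7.2−8)² + (13.5−8)² + (9.7−8)² = 66.44.
The Normal likelihood contributes (σ²)^(−n/2) exp(−SS/(2σ²)), so the posterior is Inverse-Gamma(α + n/2, β + SS/2) = Inverse-Gamma(5, 42.22).
The mode of Inverse-Gamma(a, b) is b/(a+1) = 42.22/6 ≈ 7.0367.

σ̂²_MAP = 7.0367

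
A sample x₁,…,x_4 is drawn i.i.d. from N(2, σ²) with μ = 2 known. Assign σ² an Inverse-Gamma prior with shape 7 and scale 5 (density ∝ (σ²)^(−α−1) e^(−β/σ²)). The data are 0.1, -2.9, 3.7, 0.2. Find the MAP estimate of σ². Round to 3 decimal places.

Sum of squared deviations about the known mean: SS = (0.1−2)² + (-2.9−2)² + (3.7−2)² + (0.2−2)² = 33.75.
The Normal likelihood contributes (σ²)^(−n/2) exp(−SS/(2σ²)), so the posterior is Inverse-Gamma(α + n/2, β + SS/2) = Inverse-Gamma(9, 21.875).
The mode of Inverse-Gamma(a, b) is b/(a+1) = 21.875/10 ≈ 2.188.

σ̂²_MAP = 2.188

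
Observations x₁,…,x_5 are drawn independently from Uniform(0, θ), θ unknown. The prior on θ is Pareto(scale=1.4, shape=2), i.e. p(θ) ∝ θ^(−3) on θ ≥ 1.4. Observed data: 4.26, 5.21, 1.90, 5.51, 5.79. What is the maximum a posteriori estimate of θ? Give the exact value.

The Uniform(0, θ) likelihood is θ^(−n) for θ ≥ max(xᵢ), zero otherwise. Here max(xᵢ) = 5.79.
Posterior ∝ θ^(−3) · θ^(−5) = θ^(−8) on θ ≥ max(1.4, 5.79) = 5.79.
This density is strictly decreasing in θ, so the posterior mode lies at the lower boundary of the support.

θ̂_MAP = 5.79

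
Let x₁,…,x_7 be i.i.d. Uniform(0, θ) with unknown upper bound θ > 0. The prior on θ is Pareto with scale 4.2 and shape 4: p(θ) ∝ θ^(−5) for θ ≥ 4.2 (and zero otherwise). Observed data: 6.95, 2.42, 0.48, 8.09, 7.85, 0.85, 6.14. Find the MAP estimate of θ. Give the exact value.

The Uniform(0, θ) likelihood is θ^(−n) for θ ≥ max(xᵢ), zero otherwise. Here max(xᵢ) = 8.09.
Posterior ∝ θ^(−5) · θ^(−7) = θ^(−12) on θ ≥ max(4.2, 8.09) = 8.09.
This density is strictly decreasing in θ, so the posterior mode lies at the lower boundary of the support.

θ̂_MAP = 8.09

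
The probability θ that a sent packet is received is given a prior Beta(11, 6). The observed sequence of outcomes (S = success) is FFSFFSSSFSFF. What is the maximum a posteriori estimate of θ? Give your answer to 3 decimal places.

θ̂_MAP = 0.556

Prior: Beta(11, 6).
Data: 5 successes in 12 trials (from the sequence). The binomial likelihood contributes θ^5(1−θ)^7, so the posterior is Beta(11+5, 6+7) = Beta(16, 13).
For Beta(a, b) with a, b > 1 the mode is (a−1)/(a+b−2) = 15/27 ≈ 0.556.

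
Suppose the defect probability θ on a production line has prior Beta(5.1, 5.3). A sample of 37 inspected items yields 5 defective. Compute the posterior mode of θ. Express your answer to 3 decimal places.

θ̂_MAP = 0.200

Prior: Beta(5.1, 5.3).
Data: 5 successes in 37 trials. The binomial likelihood contributes θ^5(1−θ)^32, so the posterior is Beta(5.1+5, 5.3+32) = Beta(10.1, 37.3).
For Beta(a, b) with a, b > 1 the mode is (a−1)/(a+b−2) = 9.1/45.4 ≈ 0.200.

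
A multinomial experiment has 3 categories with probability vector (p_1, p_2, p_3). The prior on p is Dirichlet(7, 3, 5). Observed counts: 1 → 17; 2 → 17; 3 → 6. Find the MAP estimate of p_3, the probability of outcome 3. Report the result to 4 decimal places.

The posterior is Dirichlet(αᵢ + nᵢ) = Dirichlet(24, 20, 11).
For a Dirichlet(a₁,…,a_K) with all aᵢ > 1, the mode has j-th component (aⱼ − 1)/(Σaᵢ − K).
Here Σaᵢ = 55 and K = 3, so p_3 = (11 − 1)/(55 − 3) = 10/52 ≈ 0.1923.

MAP estimate: 0.1923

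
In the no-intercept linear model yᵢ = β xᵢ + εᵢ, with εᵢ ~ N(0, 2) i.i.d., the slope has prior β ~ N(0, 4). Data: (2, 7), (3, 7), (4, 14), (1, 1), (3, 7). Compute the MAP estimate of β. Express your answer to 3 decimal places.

β̂_MAP = 2.861

log p(β | y) = −Σ(yᵢ − βxᵢ)²/(2·2) − β²/(2·4) + const.
Setting the derivative to zero: Σxᵢ(yᵢ − βxᵢ)/2 − β/4 = 0, so β = Σxᵢyᵢ / (Σxᵢ² + σ²/τ²).
Σxᵢyᵢ = 2·7 + 3·7 + 4·14 + 1·1 + 3·7 = 113; Σxᵢ² = 39; σ²/τ² = 0.5.
β̂_MAP = 113 / (39 + 0.5) = 113/39.5 ≈ 2.861.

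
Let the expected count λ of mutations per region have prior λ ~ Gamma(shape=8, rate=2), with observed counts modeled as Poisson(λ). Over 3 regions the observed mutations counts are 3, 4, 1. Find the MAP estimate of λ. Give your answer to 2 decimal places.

Σxᵢ = 3+4+1 = 8, with n = 3.
Posterior ∝ λ^7e^(−2λ) · λ^8e^(−3λ) = λ^15e^(−5λ), i.e. Gamma(shape=16, rate=5).
The mode of a Gamma(a, b) with a ≥ 1 (shape–rate) is (a−1)/b = 15/5 ≈ 3.00.

λ̂_MAP = 3.00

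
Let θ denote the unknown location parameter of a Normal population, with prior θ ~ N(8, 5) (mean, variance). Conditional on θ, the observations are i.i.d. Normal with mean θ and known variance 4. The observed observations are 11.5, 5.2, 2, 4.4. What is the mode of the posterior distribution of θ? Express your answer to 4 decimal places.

θ̂_MAP = 6.1458

n = 4; x̄ = (11.5 + 5.2 + 2 + 4.4)/4 = 23.1/4 = 5.775.
For a Normal prior and Normal likelihood with known variance, the posterior is Normal; its mode equals its mean, the precision-weighted average.
Prior precision 1/σ₀² = 1/5 = 0.2; data precision n/σ² = 4/4 = 1.
θ̂ = (0.2·8 + 1·5.775) / (0.2 + 1) = 7.375/1.2 = 295/48 ≈ 6.1458.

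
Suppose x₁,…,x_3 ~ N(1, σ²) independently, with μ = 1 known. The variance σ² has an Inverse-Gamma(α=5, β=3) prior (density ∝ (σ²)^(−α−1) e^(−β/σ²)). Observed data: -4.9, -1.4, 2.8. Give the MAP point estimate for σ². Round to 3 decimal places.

σ̂²_MAP = 3.321

Sum of squared deviations about the known mean: SS = (-4.9−1)² + (-1.4−1)² + (2.8−1)² = 43.81.
The Normal likelihood contributes (σ²)^(−n/2) exp(−SS/(2σ²)), so the posterior is Inverse-Gamma(α + n/2, β + SS/2) = Inverse-Gamma(6.5, 24.905).
The mode of Inverse-Gamma(a, b) is b/(a+1) = 24.905/7.5 ≈ 3.321.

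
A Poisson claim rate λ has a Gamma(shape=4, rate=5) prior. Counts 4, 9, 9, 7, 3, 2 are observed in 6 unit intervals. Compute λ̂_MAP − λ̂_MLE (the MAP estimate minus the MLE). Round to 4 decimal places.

MAP − MLE = -2.3030

Σxᵢ = 34. Posterior is Gamma(38, 11); MAP = (38−1)/11 = 37/11 ≈ 3.36364.
MLE = x̄ = 34/6 ≈ 5.66667.
Difference = 37/11 − 34/6 = -76/33 ≈ -2.3030.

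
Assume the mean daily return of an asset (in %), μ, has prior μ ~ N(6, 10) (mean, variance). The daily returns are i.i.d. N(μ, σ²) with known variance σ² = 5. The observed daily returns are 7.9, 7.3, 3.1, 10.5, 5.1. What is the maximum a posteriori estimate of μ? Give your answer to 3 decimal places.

n = 5; x̄ = (7.9 + 7.3 + 3.1 + 10.5 + 5.1)/5 = 33.9/5 = 6.78.
For a Normal prior and Normal likelihood with known variance, the posterior is Normal; its mode equals its mean, the precision-weighted average.
Prior precision 1/σ₀² = 1/10 = 0.1; data precision n/σ² = 5/5 = 1.
μ̂ = (0.1·6 + 1·6.78) / (0.1 + 1) = 7.38/1.1 = 369/55 ≈ 6.709.

μ̂_MAP = 6.709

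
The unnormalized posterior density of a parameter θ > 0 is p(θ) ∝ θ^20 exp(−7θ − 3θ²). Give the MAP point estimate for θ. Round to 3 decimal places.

ℓ'(θ) = 20/θ − 7 − 6θ. Setting this to zero and multiplying by θ: 6θ² + 7θ − 20 = 0.
θ = (−7 + √(7² + 4·6·20)) / (2·6) = (−7 + √529) / 12 = (−7 + 23)/12 = 4/3.
ℓ''(θ) = −20/θ² − 6 < 0, confirming a maximum.

θ̂_MAP = 1.333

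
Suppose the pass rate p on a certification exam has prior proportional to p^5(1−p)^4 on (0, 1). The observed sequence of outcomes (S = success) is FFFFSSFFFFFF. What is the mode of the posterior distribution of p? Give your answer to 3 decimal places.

p̂_MAP = 0.333

The prior density ∝ p^5(1−p)^4 is the kernel of Beta(6, 5).
Data: 2 successes in 12 trials (from the sequence). The binomial likelihood contributes p^2(1−p)^10, so the posterior is Beta(6+2, 5+10) = Beta(8, 15).
For Beta(a, b) with a, b > 1 the mode is (a−1)/(a+b−2) = 7/21 ≈ 0.333.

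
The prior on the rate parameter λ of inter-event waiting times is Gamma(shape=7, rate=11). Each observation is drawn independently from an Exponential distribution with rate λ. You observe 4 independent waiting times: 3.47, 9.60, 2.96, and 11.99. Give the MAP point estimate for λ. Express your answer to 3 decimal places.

The Exponential(rate=λ) likelihood is ∝ λ^n e^(−λΣtᵢ). Here n = 4 and Σtᵢ = 3.47 + 9.60 + 2.96 + 11.99 = 28.02.
Posterior ∝ λ^6e^(−11λ) · λ^4e^(−28.02λ) = λ^10e^(−39.02λ), i.e. Gamma(11, 39.02).
Mode = (a−1)/b = 10/39.02 ≈ 0.256.

λ̂_MAP = 0.256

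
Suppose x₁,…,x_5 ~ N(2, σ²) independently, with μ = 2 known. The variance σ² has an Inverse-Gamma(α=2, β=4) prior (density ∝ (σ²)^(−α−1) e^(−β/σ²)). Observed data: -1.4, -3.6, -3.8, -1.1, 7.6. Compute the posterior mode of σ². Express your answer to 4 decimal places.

Sum of squared deviations about the known mean: SS = (-1.4−2)² + (-3.6−2)² + (-3.8−2)² + (-1.1−2)² + (7.6−2)² = 117.53.
The Normal likelihood contributes (σ²)^(−n/2) exp(−SS/(2σ²)), so the posterior is Inverse-Gamma(α + n/2, β + SS/2) = Inverse-Gamma(4.5, 62.765).
The mode of Inverse-Gamma(a, b) is b/(a+1) = 62.765/5.5 ≈ 11.4118.

σ̂²_MAP = 11.4118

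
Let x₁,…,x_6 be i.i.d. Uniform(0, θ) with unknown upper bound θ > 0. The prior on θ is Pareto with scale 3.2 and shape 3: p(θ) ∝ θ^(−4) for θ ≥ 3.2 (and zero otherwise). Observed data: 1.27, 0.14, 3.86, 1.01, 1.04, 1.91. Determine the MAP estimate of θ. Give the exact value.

θ̂_MAP = 3.86

The Uniform(0, θ) likelihood is θ^(−n) for θ ≥ max(xᵢ), zero otherwise. Here max(xᵢ) = 3.86.
Posterior ∝ θ^(−4) · θ^(−6) = θ^(−10) on θ ≥ max(3.2, 3.86) = 3.86.
This density is strictly decreasing in θ, so the posterior mode lies at the lower boundary of the support.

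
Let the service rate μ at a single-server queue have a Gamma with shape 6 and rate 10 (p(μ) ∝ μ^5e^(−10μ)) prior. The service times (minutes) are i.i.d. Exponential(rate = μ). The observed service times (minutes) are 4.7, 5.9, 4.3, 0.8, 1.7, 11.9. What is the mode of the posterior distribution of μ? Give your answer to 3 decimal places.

The Exponential(rate=μ) likelihood is ∝ μ^n e^(−μΣtᵢ). Here n = 6 and Σtᵢ = 4.7 + 5.9 + 4.3 + 0.8 + 1.7 + 11.9 = 29.3.
Posterior ∝ μ^5e^(−10μ) · μ^6e^(−29.3μ) = μ^11e^(−39.3μ), i.e. Gamma(12, 39.3).
Mode = (a−1)/b = 11/39.3 ≈ 0.280.

μ̂_MAP = 0.280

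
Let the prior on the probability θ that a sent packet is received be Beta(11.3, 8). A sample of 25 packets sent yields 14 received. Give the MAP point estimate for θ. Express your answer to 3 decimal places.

Prior: Beta(11.3, 8).
Data: 14 successes in 25 trials. The binomial likelihood contributes θ^14(1−θ)^11, so the posterior is Beta(11.3+14, 8+11) = Beta(25.3, 19).
For Beta(a, b) with a, b > 1 the mode is (a−1)/(a+b−2) = 24.3/42.3 ≈ 0.574.

θ̂_MAP = 0.574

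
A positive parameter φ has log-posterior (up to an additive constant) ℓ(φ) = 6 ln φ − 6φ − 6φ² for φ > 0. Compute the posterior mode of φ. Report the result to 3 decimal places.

φ̂_MAP = 0.500

ℓ'(φ) = 6/φ − 6 − 12φ. Setting this to zero and multiplying by φ: 12φ² + 6φ − 6 = 0.
φ = (−6 + √(6² + 4·12·6)) / (2·12) = (−6 + √324) / 24 = (−6 + 18)/24 = 1/2.
ℓ''(φ) = −6/φ² − 12 < 0, confirming a maximum.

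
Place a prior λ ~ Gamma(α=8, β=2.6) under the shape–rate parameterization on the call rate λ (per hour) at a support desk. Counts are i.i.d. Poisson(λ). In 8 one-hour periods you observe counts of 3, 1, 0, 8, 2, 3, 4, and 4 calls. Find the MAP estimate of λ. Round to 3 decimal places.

Σxᵢ = 3+1+0+8+2+3+4+4 = 25, with n = 8.
Posterior ∝ λ^7e^(−2.6λ) · λ^25e^(−8λ) = λ^32e^(−10.6λ), i.e. Gamma(shape=33, rate=10.6).
The mode of a Gamma(a, b) with a ≥ 1 (shape–rate) is (a−1)/b = 32/10.6 ≈ 3.019.

λ̂_MAP = 3.019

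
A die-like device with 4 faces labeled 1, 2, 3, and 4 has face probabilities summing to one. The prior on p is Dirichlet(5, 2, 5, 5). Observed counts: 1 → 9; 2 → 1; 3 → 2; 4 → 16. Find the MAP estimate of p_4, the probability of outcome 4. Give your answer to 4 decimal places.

The posterior is Dirichlet(αᵢ + nᵢ) = Dirichlet(14, 3, 7, 21).
For a Dirichlet(a₁,…,a_K) with all aᵢ > 1, the mode has j-th component (aⱼ − 1)/(Σaᵢ − K).
Here Σaᵢ = 45 and K = 4, so p_4 = (21 − 1)/(45 − 4) = 20/41 ≈ 0.4878.

MAP estimate: 0.4878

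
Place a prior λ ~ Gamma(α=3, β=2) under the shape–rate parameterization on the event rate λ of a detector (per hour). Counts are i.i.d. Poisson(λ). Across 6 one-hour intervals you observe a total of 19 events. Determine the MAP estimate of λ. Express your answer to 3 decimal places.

λ̂_MAP = 2.625

Σxᵢ = 19, n = 6.
Posterior ∝ λ^2e^(−2λ) · λ^19e^(−6λ) = λ^21e^(−8λ), i.e. Gamma(shape=22, rate=8).
The mode of a Gamma(a, b) with a ≥ 1 (shape–rate) is (a−1)/b = 21/8 ≈ 2.625.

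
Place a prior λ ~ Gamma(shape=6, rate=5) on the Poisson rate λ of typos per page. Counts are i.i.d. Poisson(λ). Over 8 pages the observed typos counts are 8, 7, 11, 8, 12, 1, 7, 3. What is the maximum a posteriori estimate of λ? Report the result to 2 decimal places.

λ̂_MAP = 4.77

Σxᵢ = 8+7+11+8+12+1+7+3 = 57, with n = 8.
Posterior ∝ λ^5e^(−5λ) · λ^57e^(−8λ) = λ^62e^(−13λ), i.e. Gamma(shape=63, rate=13).
The mode of a Gamma(a, b) with a ≥ 1 (shape–rate) is (a−1)/b = 62/13 ≈ 4.77.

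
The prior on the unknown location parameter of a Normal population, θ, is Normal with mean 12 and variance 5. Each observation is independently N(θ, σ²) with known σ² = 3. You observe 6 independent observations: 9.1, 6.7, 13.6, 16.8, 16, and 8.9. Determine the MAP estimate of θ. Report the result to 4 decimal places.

n = 6; x̄ = (9.1 + 6.7 + 13.6 + 16.8 + 16 + 8.9)/6 = 71.1/6 = 11.85.
For a Normal prior and Normal likelihood with known variance, the posterior is Normal; its mode equals its mean, the precision-weighted average.
Prior precision 1/σ₀² = 1/5 = 0.2; data precision n/σ² = 6/3 = 2.
θ̂ = (0.2·12 + 2·11.85) / (0.2 + 2) = 26.1/2.2 = 261/22 ≈ 11.8636.

θ̂_MAP = 11.8636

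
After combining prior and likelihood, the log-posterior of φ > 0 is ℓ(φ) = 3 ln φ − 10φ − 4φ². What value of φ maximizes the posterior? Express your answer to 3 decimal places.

ℓ'(φ) = 3/φ − 10 − 8φ. Setting this to zero and multiplying by φ: 8φ² + 10φ − 3 = 0.
φ = (−10 + √(10² + 4·8·3)) / (2·8) = (−10 + √196) / 16 = (−10 + 14)/16 = 1/4.
ℓ''(φ) = −3/φ² − 8 < 0, confirming a maximum.

φ̂_MAP = 0.250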